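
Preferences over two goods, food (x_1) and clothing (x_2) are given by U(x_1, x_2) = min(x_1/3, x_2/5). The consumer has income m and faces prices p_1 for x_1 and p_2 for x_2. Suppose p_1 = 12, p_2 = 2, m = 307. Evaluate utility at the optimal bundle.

V = 6.6739

Leontief preferences: the optimum is at the kink where x_1/3 = x_2/5, i.e. x_2 = (5/3)·x_1.
Budget: p_1·x_1 + p_2·(5/3)·x_1 = m, so (3·p_1 + 5·p_2)·x_1 = 3·m.
Demand: x_1*(p_1,p_2,m) = 3·m/(3·p_1 + 5·p_2), x_2* = 5·m/(3·p_1 + 5·p_2).
Here 3·12 + 5·2 = 46, giving x_1* = 20.0217 and x_2* = 33.3696.
Utility at the optimum: U(20.0217, 33.3696) = 6.6739.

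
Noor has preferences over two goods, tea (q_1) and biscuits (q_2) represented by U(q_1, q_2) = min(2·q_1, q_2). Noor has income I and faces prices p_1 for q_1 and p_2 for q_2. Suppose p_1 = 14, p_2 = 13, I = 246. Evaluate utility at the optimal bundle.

Leontief preferences: the optimum is at the kink where q_1/1 = q_2/2, i.e. q_2 = 2·q_1.
Budget: p_1·q_1 + p_2·2·q_1 = I, so (p_1 + 2·p_2)·q_1 = I.
Demand: q_1*(p_1,p_2,I) = I/(p_1 + 2·p_2), q_2* = 2·I/(p_1 + 2·p_2).
Here 14 + 2·13 = 40, giving q_1* = 6.15 and q_2* = 12.3.
Utility at the optimum: U(6.15, 12.3) = 12.3.

V = 12.3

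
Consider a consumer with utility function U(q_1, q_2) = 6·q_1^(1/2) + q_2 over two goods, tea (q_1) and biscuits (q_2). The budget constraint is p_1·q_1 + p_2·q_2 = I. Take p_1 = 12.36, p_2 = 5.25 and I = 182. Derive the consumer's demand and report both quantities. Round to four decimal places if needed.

q_1* = 1.6238, q_2* = 30.8439

Utility is quasi-linear in q_2; the FOC for q_1 is 3/√q_1 = p_1/p_2.
Thus q_1* = (3·p_2/p_1)² — independent of I — with the rest of income spent on q_2.
Plugging in: q_1* = (3·5.25/12.36)² = 1.6238, q_2* = 30.8439.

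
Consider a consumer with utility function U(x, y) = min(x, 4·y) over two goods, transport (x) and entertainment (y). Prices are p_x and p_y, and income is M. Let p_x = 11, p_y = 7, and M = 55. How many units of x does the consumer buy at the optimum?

Demand: x*(p_x,p_y,M) = 4·M/(4·p_x + p_y), y* = M/(4·p_x + p_y).
Here 4·11 + 7 = 51, giving x* = 4.3137.

x* = 4.3137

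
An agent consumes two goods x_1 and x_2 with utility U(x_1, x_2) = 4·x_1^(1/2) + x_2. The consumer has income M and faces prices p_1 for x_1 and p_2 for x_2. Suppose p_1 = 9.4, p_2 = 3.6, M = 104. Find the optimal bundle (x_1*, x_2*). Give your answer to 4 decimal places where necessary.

x_1* = 0.5867, x_2* = 27.357

Utility is quasi-linear in x_2; the FOC for x_1 is 2/√x_1 = p_1/p_2.
Thus x_1* = (2·p_2/p_1)² — independent of M — with the rest of income spent on x_2.
Plugging in: x_1* = (2·3.6/9.4)² = 0.5867, x_2* = 27.357.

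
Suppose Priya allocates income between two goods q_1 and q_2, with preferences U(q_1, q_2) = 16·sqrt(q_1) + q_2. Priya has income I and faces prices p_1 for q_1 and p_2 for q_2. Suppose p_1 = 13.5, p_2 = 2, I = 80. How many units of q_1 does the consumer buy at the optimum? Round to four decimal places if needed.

q_1* = 1.4047

Set MRS = p_1/p_2: 8·q_1^(−1/2) = p_1/p_2.
Solve: √q_1 = 8·p_2/p_1, so q_1*(p_1,p_2) = (8·p_2/p_1)², and q_2* = (I − p_1·q_1*)/p_2.
Plugging in: q_1* = (8·2/13.5)² = 1.4047.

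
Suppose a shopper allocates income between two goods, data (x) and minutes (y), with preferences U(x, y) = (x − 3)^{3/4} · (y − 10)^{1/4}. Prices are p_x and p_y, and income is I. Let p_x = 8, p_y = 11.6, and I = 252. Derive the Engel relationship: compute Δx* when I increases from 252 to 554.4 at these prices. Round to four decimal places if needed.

Δx* = 28.35

MRS = 3·(y−10)/(x−3). Tangency with p_x/p_y gives y−10 = (1/3)·(p_x/p_y)·(x−3).
Substituting into the budget: x* = 3 + 0.75·(I − 3·p_x − 10·p_y)/p_x, and y* = 10 + 0.25·(…)/p_y.
Discretionary income = 252 − 3·8 − 10·11.6 = 112; x* = 3 + 0.75·112/8 = 13.5.
At I' = 554.4: x* = 41.85. Change: 41.85 − 13.5 = 28.35.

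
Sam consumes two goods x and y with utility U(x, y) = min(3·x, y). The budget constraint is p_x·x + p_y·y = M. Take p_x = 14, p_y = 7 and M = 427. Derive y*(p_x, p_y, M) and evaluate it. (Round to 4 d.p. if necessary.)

y* = 36.6

Leontief preferences: the optimum is at the kink where x/1 = y/3, i.e. y = 3·x.
Budget: p_x·x + p_y·3·x = M, so (p_x + 3·p_y)·x = M.
Demand: x*(p_x,p_y,M) = M/(p_x + 3·p_y), y* = 3·M/(p_x + 3·p_y).
Here 14 + 3·7 = 35, giving y* = 36.6.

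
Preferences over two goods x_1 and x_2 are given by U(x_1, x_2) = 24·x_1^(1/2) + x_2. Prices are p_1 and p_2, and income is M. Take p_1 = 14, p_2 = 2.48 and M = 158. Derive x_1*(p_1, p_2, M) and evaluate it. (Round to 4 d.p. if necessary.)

x_1* = 4.5187

Set MRS = p_1/p_2: 12·x_1^(−1/2) = p_1/p_2.
Thus x_1* = (12·p_2/p_1)² — independent of M — with the rest of income spent on x_2.
Plugging in: x_1* = (12·2.48/14)² = 4.5187.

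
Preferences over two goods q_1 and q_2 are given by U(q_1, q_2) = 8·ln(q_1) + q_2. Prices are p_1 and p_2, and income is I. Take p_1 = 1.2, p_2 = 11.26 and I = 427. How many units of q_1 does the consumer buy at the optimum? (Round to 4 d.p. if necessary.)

MU_q_1 = 8/q_1, MU_q_2 = 1. Tangency: 8/q_1 = p_1/p_2.
So q_1*(p_1,p_2) = 8·p_2/p_1, independent of income; and q_2* = (I − 8·p_2)/p_2.
At the given prices: q_1* = 8·11.26/1.2 = 75.0667.

q_1* = 75.0667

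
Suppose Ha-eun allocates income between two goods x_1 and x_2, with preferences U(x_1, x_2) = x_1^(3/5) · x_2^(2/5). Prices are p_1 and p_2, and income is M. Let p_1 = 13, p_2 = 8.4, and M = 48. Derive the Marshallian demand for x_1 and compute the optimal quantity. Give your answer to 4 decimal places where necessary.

MU_x_1/MU_x_2 = (0.6·x_2)/(0.4·x_1); tangency sets this equal to p_1/p_2.
So 0.6·p_2·x_2 = 0.4·p_1·x_1; combined with the budget, a share 0.6 of income goes to x_1.
Demand: x_1*(p_1,p_2,M) = 0.6·M/p_1 and x_2* = 0.4·M/p_2.
At p_1=13, p_2=8.4, M=48: x_1* = 0.6·48/13 = 2.2154.

x_1* = 2.2154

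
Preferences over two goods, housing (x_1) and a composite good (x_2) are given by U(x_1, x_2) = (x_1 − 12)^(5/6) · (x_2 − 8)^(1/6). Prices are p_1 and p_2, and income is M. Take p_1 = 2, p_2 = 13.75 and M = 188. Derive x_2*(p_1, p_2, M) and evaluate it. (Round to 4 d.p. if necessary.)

x_2* = 8.6545

After buying the subsistence bundle (12, 8), a share 5/6 of the remaining income goes to x_1: x_1* = 12 + 5/6·(M − 12p_1 − 8p_2)/p_1.
Discretionary income = 188 − 12·2 − 8·13.75 = 54; x_2* = 8 + 1/6·54/13.75 = 8.6545.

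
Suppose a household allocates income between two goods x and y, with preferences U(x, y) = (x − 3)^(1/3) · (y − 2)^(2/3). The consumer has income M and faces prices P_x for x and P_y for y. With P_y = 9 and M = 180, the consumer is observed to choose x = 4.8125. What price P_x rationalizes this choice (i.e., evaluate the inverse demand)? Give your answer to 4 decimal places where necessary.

MRS = (1/2)·(y−2)/(x−3). Tangency with P_x/P_y gives y−2 = 2·(P_x/P_y)·(x−3).
After buying the subsistence bundle (3, 2), a share 1/3 of the remaining income goes to x: x* = 3 + 1/3·(M − 3P_x − 2P_y)/P_x.
Set x* = 4.8125 in the demand function and solve for P_x: P_x = 19.2.

P_x = 19.2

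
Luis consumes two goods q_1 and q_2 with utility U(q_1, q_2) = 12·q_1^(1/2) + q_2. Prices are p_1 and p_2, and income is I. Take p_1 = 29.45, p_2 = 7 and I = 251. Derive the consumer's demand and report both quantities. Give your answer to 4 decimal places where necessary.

q_1* = 2.0339, q_2* = 27.3003

Utility is quasi-linear in q_2; the FOC for q_1 is 6/√q_1 = p_1/p_2.
Solve: √q_1 = 6·p_2/p_1, so q_1*(p_1,p_2) = (6·p_2/p_1)², and q_2* = (I − p_1·q_1*)/p_2.
Plugging in: q_1* = (6·7/29.45)² = 2.0339, q_2* = 27.3003.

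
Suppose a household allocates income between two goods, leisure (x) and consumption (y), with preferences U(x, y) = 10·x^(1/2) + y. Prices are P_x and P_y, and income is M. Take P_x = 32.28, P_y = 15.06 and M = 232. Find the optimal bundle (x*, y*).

Set MRS = P_x/P_y: 5·x^(−1/2) = P_x/P_y.
Solve: √x = 5·P_y/P_x, so x*(P_x,P_y) = (5·P_y/P_x)², and y* = (M − P_x·x*)/P_y.
Plugging in: x* = (5·15.06/32.28)² = 5.4416, y* = 3.7415.

x* = 5.4416, y* = 3.7415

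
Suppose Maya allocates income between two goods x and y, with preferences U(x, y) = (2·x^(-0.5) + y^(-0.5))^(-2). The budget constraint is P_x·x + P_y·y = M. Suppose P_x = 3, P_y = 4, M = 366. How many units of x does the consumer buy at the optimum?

Substitute y = (y/x)·x into the budget: x* = M/(P_x + P_y·(y/x)).
Numerically y/x = 0.520021, so x* = 366/(3 + 4·0.520021) = 72.0461.

x* = 72.0461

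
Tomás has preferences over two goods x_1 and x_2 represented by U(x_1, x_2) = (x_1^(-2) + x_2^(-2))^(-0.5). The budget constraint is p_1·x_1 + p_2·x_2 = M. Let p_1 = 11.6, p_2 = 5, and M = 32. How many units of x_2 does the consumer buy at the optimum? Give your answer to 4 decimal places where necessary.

x_2* = 2.3252

With the ratio pinned down, the budget gives x_1* = M/(p_1 + p_2·(x_2/x_1)) and x_2* = (x_2/x_1)·x_1*.
Numerically x_2/x_1 = 1.323821, so x_1* = 32/(11.6 + 5·1.323821) = 1.7564 and x_2* = 1.323821·1.7564 = 2.3252.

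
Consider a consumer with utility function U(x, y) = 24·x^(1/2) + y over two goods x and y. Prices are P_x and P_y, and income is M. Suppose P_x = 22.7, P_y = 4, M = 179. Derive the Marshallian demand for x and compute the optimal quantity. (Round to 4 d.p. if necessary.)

x* = 4.4713

Set MRS = P_x/P_y: 12·x^(−1/2) = P_x/P_y.
Solve: √x = 12·P_y/P_x, so x*(P_x,P_y) = (12·P_y/P_x)², and y* = (M − P_x·x*)/P_y.
Plugging in: x* = (12·4/22.7)² = 4.4713.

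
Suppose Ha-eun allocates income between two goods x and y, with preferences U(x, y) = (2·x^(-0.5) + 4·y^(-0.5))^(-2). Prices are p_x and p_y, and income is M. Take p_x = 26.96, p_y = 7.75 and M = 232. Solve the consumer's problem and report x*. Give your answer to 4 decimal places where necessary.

MU_x ∝ 2·x^(-1.5), MU_y ∝ 4·y^(-1.5), so MRS = (1/2)·(y/x)^(1.5) = p_x/p_y.
Solve for the ratio: y/x = [2·p_x/p_y]^(2/3).
With the ratio pinned down, the budget gives x* = M/(p_x + p_y·(y/x)) and y* = (y/x)·x*.
Numerically y/x = 3.644451, so x* = 232/(26.96 + 7.75·3.644451) = 4.2026.

x* = 4.2026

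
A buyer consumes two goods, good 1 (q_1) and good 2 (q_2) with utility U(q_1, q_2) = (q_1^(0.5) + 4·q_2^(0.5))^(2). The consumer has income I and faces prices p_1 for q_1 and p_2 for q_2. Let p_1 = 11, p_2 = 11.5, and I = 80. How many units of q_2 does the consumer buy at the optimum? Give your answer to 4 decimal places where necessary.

MU_q_1 ∝ q_1^(-0.5), MU_q_2 ∝ 4·q_2^(-0.5), so MRS = (1/4)·(q_2/q_1)^(0.5) = p_1/p_2.
Hence q_2/q_1 = (4·p_1/p_2)^(1/(0.5)), i.e. raised to the 2 power.
Substitute q_2 = (q_2/q_1)·q_1 into the budget: q_1* = I/(p_1 + p_2·(q_2/q_1)).
Numerically q_2/q_1 = 14.638941, so q_1* = 80/(11 + 11.5·14.638941) = 0.4461 and q_2* = 14.638941·0.4461 = 6.5299.

q_2* = 6.5299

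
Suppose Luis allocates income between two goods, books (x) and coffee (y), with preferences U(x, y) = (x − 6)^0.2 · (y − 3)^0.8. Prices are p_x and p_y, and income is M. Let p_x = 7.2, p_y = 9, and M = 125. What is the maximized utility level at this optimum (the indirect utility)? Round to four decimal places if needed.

V = 3.8601

This is Cobb-Douglas in (x−6, y−3): tangency gives 0.2·p_y·(y−3) = 0.8·p_x·(x−6).
Substituting into the budget: x* = 6 + 0.2·(M − 6·p_x − 3·p_y)/p_x, and y* = 3 + 0.8·(…)/p_y.
Discretionary income = 125 − 6·7.2 − 3·9 = 54.8; x* = 6 + 0.2·54.8/7.2 = 7.5222; y* = 3 + 0.8·54.8/9 = 7.8711.
Utility at the optimum: U(7.5222, 7.8711) = 3.8601.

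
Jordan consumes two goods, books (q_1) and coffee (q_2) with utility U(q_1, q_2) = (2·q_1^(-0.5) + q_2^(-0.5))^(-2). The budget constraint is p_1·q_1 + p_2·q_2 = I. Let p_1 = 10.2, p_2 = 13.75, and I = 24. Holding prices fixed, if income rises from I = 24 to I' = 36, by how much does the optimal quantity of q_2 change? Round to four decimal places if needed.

Numerically q_2/q_1 = 0.516232, so q_1* = 24/(10.2 + 13.75·0.516232) = 1.3874 and q_2* = 0.516232·1.3874 = 0.7162.
At I' = 36: q_2* = 1.0744. Change: 1.0744 − 0.7162 = 0.3581.

Δq_2* = 0.3581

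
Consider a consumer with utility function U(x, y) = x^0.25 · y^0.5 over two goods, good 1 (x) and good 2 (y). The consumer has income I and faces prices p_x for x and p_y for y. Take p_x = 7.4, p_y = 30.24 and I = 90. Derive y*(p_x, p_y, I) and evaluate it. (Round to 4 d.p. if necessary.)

The MRS is (1/2)·y/x. Set MRS = p_x/p_y.
So 0.25·p_y·y = 0.5·p_x·x; combined with the budget, a share 1/3 of income goes to x.
Demand: x*(p_x,p_y,I) = 1/3·I/p_x and y* = 2/3·I/p_y.
At p_x=7.4, p_y=30.24, I=90: y* = 2/3·90/30.24 = 1.9841.

y* = 1.9841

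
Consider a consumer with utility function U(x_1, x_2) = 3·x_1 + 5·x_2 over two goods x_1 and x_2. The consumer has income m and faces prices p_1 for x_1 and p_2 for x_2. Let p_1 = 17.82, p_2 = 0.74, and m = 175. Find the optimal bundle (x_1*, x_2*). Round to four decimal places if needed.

Linear utility — the consumer picks whichever good has higher MU/price: 3/17.82 = 0.1684 vs 5/0.74 = 6.7568.
x_2 gives more utility per dollar, so spend all income on x_2: x_2* = m/p_2, x_1* = 0.
Numerically: x_1* = 0, x_2* = 236.4865.

x_1* = 0, x_2* = 236.4865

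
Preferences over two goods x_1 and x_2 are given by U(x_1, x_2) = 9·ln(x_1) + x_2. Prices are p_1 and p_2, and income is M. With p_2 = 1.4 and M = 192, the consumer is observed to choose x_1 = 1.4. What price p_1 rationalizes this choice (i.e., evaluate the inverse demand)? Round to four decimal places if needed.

p_1 = 9

MU_x_1 = 9/x_1, MU_x_2 = 1. Tangency: 9/x_1 = p_1/p_2.
So x_1*(p_1,p_2) = 9·p_2/p_1, independent of income; and x_2* = (M − 9·p_2)/p_2.
Set x_1* = 1.4 in the demand function and solve for p_1: p_1 = 9.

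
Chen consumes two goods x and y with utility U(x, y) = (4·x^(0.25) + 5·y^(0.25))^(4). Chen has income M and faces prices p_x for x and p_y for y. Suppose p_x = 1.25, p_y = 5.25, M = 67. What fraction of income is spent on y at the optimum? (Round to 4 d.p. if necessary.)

From the CES first-order condition, (4/5)·(y/x)^(0.75) = p_x/p_y.
Solve for the ratio: y/x = [(5/4)·p_x/p_y]^(4/3).
With the ratio pinned down, the budget gives x* = M/(p_x + p_y·(y/x)) and y* = (y/x)·x*.
Numerically y/x = 0.198708, so x* = 67/(1.25 + 5.25·0.198708) = 29.2166 and y* = 0.198708·29.2166 = 5.8056.
Expenditure on y: 5.25·5.8056 = 30.4792; share = 0.4549.

share on y = 0.4549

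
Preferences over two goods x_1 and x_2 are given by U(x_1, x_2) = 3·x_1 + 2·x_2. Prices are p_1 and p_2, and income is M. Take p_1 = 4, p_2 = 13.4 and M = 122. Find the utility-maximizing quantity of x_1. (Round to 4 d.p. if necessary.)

x_1* = 30.5

Linear utility — the consumer picks whichever good has higher MU/price: 3/4 = 0.75 vs 2/13.4 = 0.1493.
x_1 gives more utility per dollar, so spend all income on x_1: x_1* = M/p_1, x_2* = 0.
Numerically: x_1* = 30.5, x_2* = 0.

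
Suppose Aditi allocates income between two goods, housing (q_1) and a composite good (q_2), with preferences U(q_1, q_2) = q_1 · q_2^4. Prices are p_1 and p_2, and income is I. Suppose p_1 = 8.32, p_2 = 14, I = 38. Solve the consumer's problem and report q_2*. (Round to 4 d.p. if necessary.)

The MRS is (1/4)·q_2/q_1. Set MRS = p_1/p_2.
So p_2·q_2 = 4·p_1·q_1; combined with the budget, a share 0.2 of income goes to q_1.
Demand: q_1*(p_1,p_2,I) = 0.2·I/p_1 and q_2* = 0.8·I/p_2.
At p_1=8.32, p_2=14, I=38: q_2* = 0.8·38/14 = 2.1714.

q_2* = 2.1714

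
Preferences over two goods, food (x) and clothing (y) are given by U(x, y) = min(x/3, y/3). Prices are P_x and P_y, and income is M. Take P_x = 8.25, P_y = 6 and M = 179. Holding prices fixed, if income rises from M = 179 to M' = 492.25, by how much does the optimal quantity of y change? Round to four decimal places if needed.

Δy* = 21.9825

With perfect complements, no substitution: consume in ratio x:y = 3:3.
Budget: P_x·x + P_y·x = M, so (3·P_x + 3·P_y)·x = 3·M.
Demand: x*(P_x,P_y,M) = 3·M/(3·P_x + 3·P_y), y* = 3·M/(3·P_x + 3·P_y).
Here 3·8.25 + 3·6 = 42.75, giving y* = 12.5614.
At M' = 492.25: y* = 34.5439. Change: 34.5439 − 12.5614 = 21.9825.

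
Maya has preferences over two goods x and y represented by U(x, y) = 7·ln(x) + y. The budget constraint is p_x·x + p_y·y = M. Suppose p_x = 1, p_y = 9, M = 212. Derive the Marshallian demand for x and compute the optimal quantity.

MU_x = 7/x, MU_y = 1. Tangency: 7/x = p_x/p_y.
So x*(p_x,p_y) = 7·p_y/p_x, independent of income; and y* = (M − 7·p_y)/p_y.
At the given prices: x* = 7·9/1 = 63.

x* = 63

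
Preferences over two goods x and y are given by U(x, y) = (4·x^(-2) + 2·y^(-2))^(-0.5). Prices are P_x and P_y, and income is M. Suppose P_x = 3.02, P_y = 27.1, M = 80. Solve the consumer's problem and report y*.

Numerically y/x = 0.381947, so x* = 80/(3.02 + 27.1·0.381947) = 5.9832 and y* = 0.381947·5.9832 = 2.2853.

y* = 2.2853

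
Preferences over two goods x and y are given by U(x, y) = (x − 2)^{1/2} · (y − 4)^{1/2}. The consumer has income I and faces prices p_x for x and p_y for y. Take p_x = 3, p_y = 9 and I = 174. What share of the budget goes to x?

Discretionary income = 174 − 2·3 − 4·9 = 132; x* = 2 + 0.5·132/3 = 24; y* = 4 + 0.5·132/9 = 11.3333.
Expenditure on x: 3·24 = 72; share = 0.4138.

share on x = 0.4138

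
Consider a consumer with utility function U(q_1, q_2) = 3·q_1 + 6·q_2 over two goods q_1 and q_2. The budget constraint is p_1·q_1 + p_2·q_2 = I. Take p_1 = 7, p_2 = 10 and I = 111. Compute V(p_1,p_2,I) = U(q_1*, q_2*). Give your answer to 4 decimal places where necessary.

V = 66.6

Linear utility — the consumer picks whichever good has higher MU/price: 3/7 = 0.4286 vs 6/10 = 0.6.
q_2 gives more utility per dollar, so spend all income on q_2: q_2* = I/p_2, q_1* = 0.
Numerically: q_1* = 0, q_2* = 11.1.
Utility at the optimum: U(0, 11.1) = 66.6.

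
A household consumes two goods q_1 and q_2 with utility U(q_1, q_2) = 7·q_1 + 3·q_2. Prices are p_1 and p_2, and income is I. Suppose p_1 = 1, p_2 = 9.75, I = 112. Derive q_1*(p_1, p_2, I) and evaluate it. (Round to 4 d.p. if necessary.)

q_1 gives more utility per dollar, so spend all income on q_1: q_1* = I/p_1, q_2* = 0.
Numerically: q_1* = 112, q_2* = 0.

q_1* = 112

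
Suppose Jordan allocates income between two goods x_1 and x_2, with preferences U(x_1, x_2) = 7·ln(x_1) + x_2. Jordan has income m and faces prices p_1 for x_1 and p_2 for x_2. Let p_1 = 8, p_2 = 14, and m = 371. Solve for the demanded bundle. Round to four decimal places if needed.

x_1* = 12.25, x_2* = 19.5

MU_x_1 = 7/x_1, MU_x_2 = 1. Tangency: 7/x_1 = p_1/p_2.
So x_1*(p_1,p_2) = 7·p_2/p_1, independent of income; and x_2* = (m − 7·p_2)/p_2.
At the given prices: x_1* = 7·14/8 = 12.25, and x_2* = 19.5.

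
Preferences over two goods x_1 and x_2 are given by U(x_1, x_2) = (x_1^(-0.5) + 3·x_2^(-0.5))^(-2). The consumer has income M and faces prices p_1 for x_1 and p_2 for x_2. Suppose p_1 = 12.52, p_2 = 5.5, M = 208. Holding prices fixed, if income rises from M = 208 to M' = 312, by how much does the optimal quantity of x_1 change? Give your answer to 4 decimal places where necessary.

Δx_1* = 3.2181

MRS = MU_x_1/MU_x_2 = (1/3)·(x_2/x_1)^(1.5). Set equal to p_1/p_2.
Hence x_2/x_1 = (3·p_1/p_2)^(1/(1.5)), i.e. raised to the 2/3 power.
Substitute x_2 = (x_2/x_1)·x_1 into the budget: x_1* = M/(p_1 + p_2·(x_2/x_1)).
Numerically x_2/x_1 = 3.599498, so x_1* = 208/(12.52 + 5.5·3.599498) = 6.4362.
At M' = 312: x_1* = 9.6543. Change: 9.6543 − 6.4362 = 3.2181.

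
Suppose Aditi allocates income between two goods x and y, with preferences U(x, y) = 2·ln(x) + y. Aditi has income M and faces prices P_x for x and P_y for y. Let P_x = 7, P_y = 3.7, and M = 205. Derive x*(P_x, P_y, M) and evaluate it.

x* = 1.0571

Set MRS = P_x/P_y: (2/x)/1 = P_x/P_y.
So x*(P_x,P_y) = 2·P_y/P_x, independent of income; and y* = (M − 2·P_y)/P_y.
At the given prices: x* = 2·3.7/7 = 1.0571.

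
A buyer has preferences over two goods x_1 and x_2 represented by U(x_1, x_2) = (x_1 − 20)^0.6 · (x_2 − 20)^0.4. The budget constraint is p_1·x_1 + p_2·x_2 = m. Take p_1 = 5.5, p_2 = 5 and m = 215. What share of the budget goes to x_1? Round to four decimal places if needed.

Substituting into the budget: x_1* = 20 + 0.6·(m − 20·p_1 − 20·p_2)/p_1, and x_2* = 20 + 0.4·(…)/p_2.
Discretionary income = 215 − 20·5.5 − 20·5 = 5; x_1* = 20 + 0.6·5/5.5 = 20.5455; x_2* = 20 + 0.4·5/5 = 20.4.
Expenditure on x_1: 5.5·20.5455 = 113; share = 0.5256.

share on x_1 = 0.5256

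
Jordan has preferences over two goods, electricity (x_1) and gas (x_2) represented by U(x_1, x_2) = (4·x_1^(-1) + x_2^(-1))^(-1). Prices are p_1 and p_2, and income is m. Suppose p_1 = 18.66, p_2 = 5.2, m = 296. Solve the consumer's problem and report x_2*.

x_2* = 11.8871

MRS = MU_x_1/MU_x_2 = 4·(x_2/x_1)^(2). Set equal to p_1/p_2.
Solve for the ratio: x_2/x_1 = [(1/4)·p_1/p_2]^(0.5).
With the ratio pinned down, the budget gives x_1* = m/(p_1 + p_2·(x_2/x_1)) and x_2* = (x_2/x_1)·x_1*.
Numerically x_2/x_1 = 0.947162, so x_1* = 296/(18.66 + 5.2·0.947162) = 12.5502 and x_2* = 0.947162·12.5502 = 11.8871.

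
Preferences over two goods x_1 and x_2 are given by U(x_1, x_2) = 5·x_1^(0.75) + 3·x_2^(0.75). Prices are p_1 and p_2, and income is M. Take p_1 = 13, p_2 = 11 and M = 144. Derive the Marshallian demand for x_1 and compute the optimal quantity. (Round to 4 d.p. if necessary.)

Substitute x_2 = (x_2/x_1)·x_1 into the budget: x_1* = M/(p_1 + p_2·(x_2/x_1)).
Numerically x_2/x_1 = 0.252818, so x_1* = 144/(13 + 11·0.252818) = 9.1249.

x_1* = 9.1249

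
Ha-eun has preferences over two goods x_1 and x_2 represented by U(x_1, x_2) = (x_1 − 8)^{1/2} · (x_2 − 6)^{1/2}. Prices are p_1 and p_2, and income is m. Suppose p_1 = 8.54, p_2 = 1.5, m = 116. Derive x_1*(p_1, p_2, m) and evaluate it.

This is Cobb-Douglas in (x_1−8, x_2−6): tangency gives 0.5·p_2·(x_2−6) = 0.5·p_1·(x_1−8).
After buying the subsistence bundle (8, 6), a share 0.5 of the remaining income goes to x_1: x_1* = 8 + 0.5·(m − 8p_1 − 6p_2)/p_1.
Discretionary income = 116 − 8·8.54 − 6·1.5 = 38.68; x_1* = 8 + 0.5·38.68/8.54 = 10.2646.

x_1* = 10.2646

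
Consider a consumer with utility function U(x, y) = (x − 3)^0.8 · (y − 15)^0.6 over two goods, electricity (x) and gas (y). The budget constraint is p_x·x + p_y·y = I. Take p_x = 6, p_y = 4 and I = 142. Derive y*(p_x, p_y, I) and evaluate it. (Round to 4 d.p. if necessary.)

Let x' = x−3, y' = y−15. MRS = (4/3)·y'/x' = p_x/p_y.
After buying the subsistence bundle (3, 15), a share 4/7 of the remaining income goes to x: x* = 3 + 4/7·(I − 3p_x − 15p_y)/p_x.
Discretionary income = 142 − 3·6 − 15·4 = 64; y* = 15 + 3/7·64/4 = 21.8571.

y* = 21.8571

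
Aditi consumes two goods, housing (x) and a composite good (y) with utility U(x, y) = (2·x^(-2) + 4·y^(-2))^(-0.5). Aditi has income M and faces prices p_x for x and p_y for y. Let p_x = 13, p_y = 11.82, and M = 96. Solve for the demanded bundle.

MU_x ∝ 2·x^(-3), MU_y ∝ 4·y^(-3), so MRS = (1/2)·(y/x)^(3) = p_x/p_y.
Hence y/x = (2·p_x/p_y)^(1/(3)), i.e. raised to the 1/3 power.
With the ratio pinned down, the budget gives x* = M/(p_x + p_y·(y/x)) and y* = (y/x)·x*.
Numerically y/x = 1.300525, so x* = 96/(13 + 11.82·1.300525) = 3.3836 and y* = 1.300525·3.3836 = 4.4004.

x* = 3.3836, y* = 4.4004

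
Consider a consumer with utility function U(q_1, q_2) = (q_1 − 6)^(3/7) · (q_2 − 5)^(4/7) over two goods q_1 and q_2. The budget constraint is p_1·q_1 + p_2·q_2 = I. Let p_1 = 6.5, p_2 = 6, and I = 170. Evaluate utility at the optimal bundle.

V = 8.2165

This is Cobb-Douglas in (q_1−6, q_2−5): tangency gives 3/7·p_2·(q_2−5) = 4/7·p_1·(q_1−6).
After buying the subsistence bundle (6, 5), a share 3/7 of the remaining income goes to q_1: q_1* = 6 + 3/7·(I − 6p_1 − 5p_2)/p_1.
Discretionary income = 170 − 6·6.5 − 5·6 = 101; q_1* = 6 + 3/7·101/6.5 = 12.6593; q_2* = 5 + 4/7·101/6 = 14.619.
Utility at the optimum: U(12.6593, 14.619) = 8.2165.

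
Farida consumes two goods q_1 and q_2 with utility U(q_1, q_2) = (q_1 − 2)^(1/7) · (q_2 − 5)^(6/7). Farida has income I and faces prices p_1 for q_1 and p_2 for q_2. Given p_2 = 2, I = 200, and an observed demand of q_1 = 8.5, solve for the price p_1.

p_1 = 4

Let q_1' = q_1−2, q_2' = q_2−5. MRS = (1/6)·q_2'/q_1' = p_1/p_2.
After buying the subsistence bundle (2, 5), a share 1/7 of the remaining income goes to q_1: q_1* = 2 + 1/7·(I − 2p_1 − 5p_2)/p_1.
Set q_1* = 8.5 in the demand function and solve for p_1: p_1 = 4.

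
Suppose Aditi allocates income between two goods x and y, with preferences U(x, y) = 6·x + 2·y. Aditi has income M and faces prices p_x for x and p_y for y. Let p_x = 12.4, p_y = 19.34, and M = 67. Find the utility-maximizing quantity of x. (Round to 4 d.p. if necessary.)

Linear utility — the consumer picks whichever good has higher MU/price: 6/12.4 = 0.4839 vs 2/19.34 = 0.1034.
x gives more utility per dollar, so spend all income on x: x* = M/p_x, y* = 0.
Numerically: x* = 5.4032, y* = 0.

x* = 5.4032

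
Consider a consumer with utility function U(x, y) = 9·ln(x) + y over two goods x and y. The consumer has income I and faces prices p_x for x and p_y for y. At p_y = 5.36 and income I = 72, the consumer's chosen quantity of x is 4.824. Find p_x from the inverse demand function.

p_x = 10

MU_x = 9/x, MU_y = 1. Tangency: 9/x = p_x/p_y.
So x*(p_x,p_y) = 9·p_y/p_x, independent of income; and y* = (I − 9·p_y)/p_y.
Set x* = 4.824 in the demand function and solve for p_x: p_x = 10.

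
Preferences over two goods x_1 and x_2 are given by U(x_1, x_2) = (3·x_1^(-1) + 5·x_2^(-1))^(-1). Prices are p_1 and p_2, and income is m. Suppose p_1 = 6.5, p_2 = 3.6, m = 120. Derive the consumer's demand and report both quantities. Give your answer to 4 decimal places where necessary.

x_1* = 9.4155, x_2* = 16.3332

From the CES first-order condition, (3/5)·(x_2/x_1)^(2) = p_1/p_2.
Hence x_2/x_1 = ((5/3)·p_1/p_2)^(1/(2)), i.e. raised to the 0.5 power.
Substitute x_2 = (x_2/x_1)·x_1 into the budget: x_1* = m/(p_1 + p_2·(x_2/x_1)).
Numerically x_2/x_1 = 1.734722, so x_1* = 120/(6.5 + 3.6·1.734722) = 9.4155 and x_2* = 1.734722·9.4155 = 16.3332.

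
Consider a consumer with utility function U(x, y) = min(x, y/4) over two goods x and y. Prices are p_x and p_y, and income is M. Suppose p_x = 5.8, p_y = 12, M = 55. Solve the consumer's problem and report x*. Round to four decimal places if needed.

With perfect complements, no substitution: consume in ratio x:y = 1:4.
Budget: p_x·x + p_y·4·x = M, so (p_x + 4·p_y)·x = M.
Demand: x*(p_x,p_y,M) = M/(p_x + 4·p_y), y* = 4·M/(p_x + 4·p_y).
Here 5.8 + 4·12 = 53.8, giving x* = 1.0223.

x* = 1.0223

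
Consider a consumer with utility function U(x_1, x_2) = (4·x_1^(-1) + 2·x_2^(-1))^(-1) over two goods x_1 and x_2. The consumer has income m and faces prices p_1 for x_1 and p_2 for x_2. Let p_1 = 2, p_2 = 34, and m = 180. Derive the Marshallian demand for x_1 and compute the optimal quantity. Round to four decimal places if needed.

x_1* = 22.9857

MU_x_1 ∝ 4·x_1^(-2), MU_x_2 ∝ 2·x_2^(-2), so MRS = 2·(x_2/x_1)^(2) = p_1/p_2.
Hence x_2/x_1 = ((1/2)·p_1/p_2)^(1/(2)), i.e. raised to the 0.5 power.
Substitute x_2 = (x_2/x_1)·x_1 into the budget: x_1* = m/(p_1 + p_2·(x_2/x_1)).
Numerically x_2/x_1 = 0.171499, so x_1* = 180/(2 + 34·0.171499) = 22.9857.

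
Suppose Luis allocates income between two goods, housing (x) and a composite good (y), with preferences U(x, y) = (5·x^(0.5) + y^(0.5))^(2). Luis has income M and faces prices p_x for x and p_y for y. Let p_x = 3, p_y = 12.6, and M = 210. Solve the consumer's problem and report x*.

MRS = MU_x/MU_y = 5·(y/x)^(0.5). Set equal to p_x/p_y.
Hence y/x = ((1/5)·p_x/p_y)^(1/(0.5)), i.e. raised to the 2 power.
Substitute y = (y/x)·x into the budget: x* = M/(p_x + p_y·(y/x)).
Numerically y/x = 0.002268, so x* = 210/(3 + 12.6·0.002268) = 69.3396.

x* = 69.3396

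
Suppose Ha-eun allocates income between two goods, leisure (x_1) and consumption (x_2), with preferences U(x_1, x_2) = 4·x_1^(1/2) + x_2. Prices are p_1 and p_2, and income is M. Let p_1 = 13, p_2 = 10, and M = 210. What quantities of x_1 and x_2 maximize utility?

Set MRS = p_1/p_2: 2·x_1^(−1/2) = p_1/p_2.
Solve: √x_1 = 2·p_2/p_1, so x_1*(p_1,p_2) = (2·p_2/p_1)², and x_2* = (M − p_1·x_1*)/p_2.
Plugging in: x_1* = (2·10/13)² = 2.3669, x_2* = 17.9231.

x_1* = 2.3669, x_2* = 17.9231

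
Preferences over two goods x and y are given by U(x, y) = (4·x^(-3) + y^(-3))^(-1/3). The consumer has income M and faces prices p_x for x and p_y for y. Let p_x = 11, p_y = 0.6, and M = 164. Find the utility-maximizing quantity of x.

MU_x ∝ 4·x^(-4), MU_y ∝ y^(-4), so MRS = 4·(y/x)^(4) = p_x/p_y.
Solve for the ratio: y/x = [(1/4)·p_x/p_y]^(0.25).
Substitute y = (y/x)·x into the budget: x* = M/(p_x + p_y·(y/x)).
Numerically y/x = 1.463172, so x* = 164/(11 + 0.6·1.463172) = 13.8072.

x* = 13.8072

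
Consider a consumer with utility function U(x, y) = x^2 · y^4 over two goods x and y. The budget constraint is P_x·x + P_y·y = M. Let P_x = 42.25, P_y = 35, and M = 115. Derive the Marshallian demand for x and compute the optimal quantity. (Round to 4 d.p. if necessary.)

The MRS is (1/2)·y/x. Set MRS = P_x/P_y.
So 2·P_y·y = 4·P_x·x; combined with the budget, a share 1/3 of income goes to x.
Demand: x*(P_x,P_y,M) = 1/3·M/P_x and y* = 2/3·M/P_y.
At P_x=42.25, P_y=35, M=115: x* = 1/3·115/42.25 = 0.9073.

x* = 0.9073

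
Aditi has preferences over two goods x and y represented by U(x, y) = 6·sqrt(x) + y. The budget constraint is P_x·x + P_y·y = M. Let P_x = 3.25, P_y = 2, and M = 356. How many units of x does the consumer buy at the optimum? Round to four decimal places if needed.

Set MRS = P_x/P_y: 3·x^(−1/2) = P_x/P_y.
Solve: √x = 3·P_y/P_x, so x*(P_x,P_y) = (3·P_y/P_x)², and y* = (M − P_x·x*)/P_y.
Plugging in: x* = (3·2/3.25)² = 3.4083.

x* = 3.4083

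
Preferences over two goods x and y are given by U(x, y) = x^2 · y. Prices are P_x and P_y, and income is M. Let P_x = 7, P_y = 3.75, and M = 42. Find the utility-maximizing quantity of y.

y* = 3.7333

Demand: x*(P_x,P_y,M) = 2/3·M/P_x and y* = 1/3·M/P_y.
At P_x=7, P_y=3.75, M=42: y* = 1/3·42/3.75 = 3.7333.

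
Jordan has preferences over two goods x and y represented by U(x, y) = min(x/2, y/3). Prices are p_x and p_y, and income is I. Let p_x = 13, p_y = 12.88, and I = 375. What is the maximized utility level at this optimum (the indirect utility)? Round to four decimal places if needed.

Leontief preferences: the optimum is at the kink where x/2 = y/3, i.e. y = (3/2)·x.
Budget: p_x·x + p_y·(3/2)·x = I, so (2·p_x + 3·p_y)·x = 2·I.
Demand: x*(p_x,p_y,I) = 2·I/(2·p_x + 3·p_y), y* = 3·I/(2·p_x + 3·p_y).
Here 2·13 + 3·12.88 = 64.64, giving x* = 11.6027 and y* = 17.4041.
Utility at the optimum: U(11.6027, 17.4041) = 5.8014.

V = 5.8014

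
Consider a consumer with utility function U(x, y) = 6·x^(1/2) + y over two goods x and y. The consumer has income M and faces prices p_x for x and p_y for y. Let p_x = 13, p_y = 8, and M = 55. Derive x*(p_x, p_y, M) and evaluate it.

x* = 3.4083

MU_x = 3/√x, MU_y = 1. Tangency: 3/√x = p_x/p_y.
Thus x* = (3·p_y/p_x)² — independent of M — with the rest of income spent on y.
Plugging in: x* = (3·8/13)² = 3.4083.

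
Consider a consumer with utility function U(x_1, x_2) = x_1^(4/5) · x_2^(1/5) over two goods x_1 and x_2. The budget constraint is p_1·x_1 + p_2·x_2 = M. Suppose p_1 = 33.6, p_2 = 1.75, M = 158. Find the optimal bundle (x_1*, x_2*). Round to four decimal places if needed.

x_1* = 3.7619, x_2* = 18.0571

Tangency: MRS = 4·x_2/x_1 = p_1/p_2.
Rearranging, p_2·x_2 = (1/4)·p_1·x_1. Substituting into the budget gives p_1·x_1·(1 + (1/4)) = M.
Demand: x_1*(p_1,p_2,M) = 0.8·M/p_1 and x_2* = 0.2·M/p_2.
At p_1=33.6, p_2=1.75, M=158: x_1* = 0.8·158/33.6 = 3.7619, x_2* = 18.0571.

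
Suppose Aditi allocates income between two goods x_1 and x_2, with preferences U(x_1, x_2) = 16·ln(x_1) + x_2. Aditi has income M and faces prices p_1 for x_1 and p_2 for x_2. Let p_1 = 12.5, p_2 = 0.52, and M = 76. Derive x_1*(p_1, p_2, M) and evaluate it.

MU_x_1 = 16/x_1, MU_x_2 = 1. Tangency: 16/x_1 = p_1/p_2.
So x_1*(p_1,p_2) = 16·p_2/p_1, independent of income; and x_2* = (M − 16·p_2)/p_2.
At the given prices: x_1* = 16·0.52/12.5 = 0.6656.

x_1* = 0.6656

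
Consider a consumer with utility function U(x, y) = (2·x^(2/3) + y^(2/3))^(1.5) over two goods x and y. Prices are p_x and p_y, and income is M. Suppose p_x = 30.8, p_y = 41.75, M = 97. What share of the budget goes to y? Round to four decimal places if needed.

Substitute y = (y/x)·x into the budget: x* = M/(p_x + p_y·(y/x)).
Numerically y/x = 0.050187, so x* = 97/(30.8 + 41.75·0.050187) = 2.9487 and y* = 0.050187·2.9487 = 0.148.
Expenditure on y: 41.75·0.148 = 6.1786; share = 0.0637.

share on y = 0.0637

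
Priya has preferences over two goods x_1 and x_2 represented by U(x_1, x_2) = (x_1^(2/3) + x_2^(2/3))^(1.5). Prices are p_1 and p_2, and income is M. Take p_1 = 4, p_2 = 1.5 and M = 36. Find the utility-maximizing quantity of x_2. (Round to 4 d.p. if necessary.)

MRS = MU_x_1/MU_x_2 = (x_2/x_1)^(1/3). Set equal to p_1/p_2.
Hence x_2/x_1 = (p_1/p_2)^(1/(1/3)), i.e. raised to the 3 power.
With the ratio pinned down, the budget gives x_1* = M/(p_1 + p_2·(x_2/x_1)) and x_2* = (x_2/x_1)·x_1*.
Numerically x_2/x_1 = 18.962963, so x_1* = 36/(4 + 1.5·18.962963) = 1.1096 and x_2* = 18.962963·1.1096 = 21.0411.

x_2* = 21.0411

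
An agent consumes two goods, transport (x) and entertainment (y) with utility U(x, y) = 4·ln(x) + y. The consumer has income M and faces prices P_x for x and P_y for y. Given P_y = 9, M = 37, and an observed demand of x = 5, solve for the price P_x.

P_x = 7.2

Set MRS = P_x/P_y: (4/x)/1 = P_x/P_y.
So x*(P_x,P_y) = 4·P_y/P_x, independent of income; and y* = (M − 4·P_y)/P_y.
Set x* = 5 in the demand function and solve for P_x: P_x = 7.2.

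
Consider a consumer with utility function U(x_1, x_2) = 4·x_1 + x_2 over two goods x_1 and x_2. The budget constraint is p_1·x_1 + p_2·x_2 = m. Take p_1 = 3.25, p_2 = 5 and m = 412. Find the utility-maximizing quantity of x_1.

x_1* = 126.7692

Linear utility — the consumer picks whichever good has higher MU/price: 4/3.25 = 1.2308 vs 1/5 = 0.2.
x_1 gives more utility per dollar, so spend all income on x_1: x_1* = m/p_1, x_2* = 0.
Numerically: x_1* = 126.7692, x_2* = 0.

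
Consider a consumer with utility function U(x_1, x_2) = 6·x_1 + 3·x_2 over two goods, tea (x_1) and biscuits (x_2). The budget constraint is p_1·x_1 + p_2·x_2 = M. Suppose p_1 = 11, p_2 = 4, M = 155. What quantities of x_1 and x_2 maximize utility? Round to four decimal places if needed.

Linear utility — the consumer picks whichever good has higher MU/price: 6/11 = 0.5455 vs 3/4 = 0.75.
x_2 gives more utility per dollar, so spend all income on x_2: x_2* = M/p_2, x_1* = 0.
Numerically: x_1* = 0, x_2* = 38.75.

x_1* = 0, x_2* = 38.75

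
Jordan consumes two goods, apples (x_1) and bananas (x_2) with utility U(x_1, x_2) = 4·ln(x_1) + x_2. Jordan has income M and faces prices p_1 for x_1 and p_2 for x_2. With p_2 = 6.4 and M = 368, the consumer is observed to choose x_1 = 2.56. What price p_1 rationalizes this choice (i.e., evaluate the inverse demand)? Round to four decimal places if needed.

p_1 = 10

Set MRS = p_1/p_2: (4/x_1)/1 = p_1/p_2.
So x_1*(p_1,p_2) = 4·p_2/p_1, independent of income; and x_2* = (M − 4·p_2)/p_2.
Set x_1* = 2.56 in the demand function and solve for p_1: p_1 = 10.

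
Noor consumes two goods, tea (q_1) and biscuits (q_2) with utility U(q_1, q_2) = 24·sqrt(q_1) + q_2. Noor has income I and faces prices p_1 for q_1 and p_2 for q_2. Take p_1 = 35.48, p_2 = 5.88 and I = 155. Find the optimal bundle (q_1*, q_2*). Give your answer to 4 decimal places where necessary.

q_1* = 3.955, q_2* = 2.4958

MU_q_1 = 12/√q_1, MU_q_2 = 1. Tangency: 12/√q_1 = p_1/p_2.
Thus q_1* = (12·p_2/p_1)² — independent of I — with the rest of income spent on q_2.
Plugging in: q_1* = (12·5.88/35.48)² = 3.955, q_2* = 2.4958.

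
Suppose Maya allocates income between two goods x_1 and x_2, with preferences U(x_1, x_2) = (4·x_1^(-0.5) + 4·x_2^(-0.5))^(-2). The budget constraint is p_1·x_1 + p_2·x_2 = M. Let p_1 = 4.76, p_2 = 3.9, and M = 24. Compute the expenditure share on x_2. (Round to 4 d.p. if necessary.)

MU_x_1 ∝ 4·x_1^(-1.5), MU_x_2 ∝ 4·x_2^(-1.5), so MRS = (x_2/x_1)^(1.5) = p_1/p_2.
Hence x_2/x_1 = (p_1/p_2)^(1/(1.5)), i.e. raised to the 2/3 power.
Substitute x_2 = (x_2/x_1)·x_1 into the budget: x_1* = M/(p_1 + p_2·(x_2/x_1)).
Numerically x_2/x_1 = 1.142076, so x_1* = 24/(4.76 + 3.9·1.142076) = 2.6047 and x_2* = 1.142076·2.6047 = 2.9748.
Expenditure on x_2: 3.9·2.9748 = 11.6016; share = 0.4834.

share on x_2 = 0.4834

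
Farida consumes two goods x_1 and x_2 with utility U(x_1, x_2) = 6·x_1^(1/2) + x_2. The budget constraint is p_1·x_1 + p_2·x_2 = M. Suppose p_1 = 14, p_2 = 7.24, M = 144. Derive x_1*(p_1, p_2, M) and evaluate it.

x_1* = 2.4069

Set MRS = p_1/p_2: 3·x_1^(−1/2) = p_1/p_2.
Solve: √x_1 = 3·p_2/p_1, so x_1*(p_1,p_2) = (3·p_2/p_1)², and x_2* = (M − p_1·x_1*)/p_2.
Plugging in: x_1* = (3·7.24/14)² = 2.4069.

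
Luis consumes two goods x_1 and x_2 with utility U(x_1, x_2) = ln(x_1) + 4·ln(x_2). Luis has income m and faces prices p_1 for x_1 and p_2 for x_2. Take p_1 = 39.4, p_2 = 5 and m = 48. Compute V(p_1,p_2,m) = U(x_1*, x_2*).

V = 6.7425

At p_1=39.4, p_2=5, m=48: x_1* = 0.2·48/39.4 = 0.2437, x_2* = 7.68.
Utility at the optimum: U(0.2437, 7.68) = 6.7425.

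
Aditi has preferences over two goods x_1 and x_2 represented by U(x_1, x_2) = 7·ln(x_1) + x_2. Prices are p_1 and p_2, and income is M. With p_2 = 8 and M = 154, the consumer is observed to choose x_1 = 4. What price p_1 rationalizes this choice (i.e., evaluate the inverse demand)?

Set MRS = p_1/p_2: (7/x_1)/1 = p_1/p_2.
So x_1*(p_1,p_2) = 7·p_2/p_1, independent of income; and x_2* = (M − 7·p_2)/p_2.
Set x_1* = 4 in the demand function and solve for p_1: p_1 = 14.

p_1 = 14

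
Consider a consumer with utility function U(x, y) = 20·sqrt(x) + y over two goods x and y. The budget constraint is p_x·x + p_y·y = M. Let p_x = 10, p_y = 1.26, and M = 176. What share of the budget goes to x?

share on x = 0.0902

Plugging in: x* = (10·1.26/10)² = 1.5876, y* = 127.0825.
Expenditure on x: 10·1.5876 = 15.876; share = 0.0902.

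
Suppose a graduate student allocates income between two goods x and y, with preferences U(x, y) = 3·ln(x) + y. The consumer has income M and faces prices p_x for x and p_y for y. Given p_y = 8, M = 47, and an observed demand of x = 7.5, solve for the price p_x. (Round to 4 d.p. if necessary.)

MU_x = 3/x, MU_y = 1. Tangency: 3/x = p_x/p_y.
So x*(p_x,p_y) = 3·p_y/p_x, independent of income; and y* = (M − 3·p_y)/p_y.
Set x* = 7.5 in the demand function and solve for p_x: p_x = 3.2.

p_x = 3.2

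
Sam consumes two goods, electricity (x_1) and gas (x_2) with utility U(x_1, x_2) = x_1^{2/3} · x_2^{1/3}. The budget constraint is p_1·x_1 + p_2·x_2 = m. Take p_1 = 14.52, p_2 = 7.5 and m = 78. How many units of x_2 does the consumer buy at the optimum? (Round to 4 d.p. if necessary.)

MU_x_1/MU_x_2 = (2/3·x_2)/(1/3·x_1); tangency sets this equal to p_1/p_2.
Rearranging, p_2·x_2 = (1/2)·p_1·x_1. Substituting into the budget gives p_1·x_1·(1 + (1/2)) = m.
Demand: x_1*(p_1,p_2,m) = 2/3·m/p_1 and x_2* = 1/3·m/p_2.
At p_1=14.52, p_2=7.5, m=78: x_2* = 1/3·78/7.5 = 3.4667.

x_2* = 3.4667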